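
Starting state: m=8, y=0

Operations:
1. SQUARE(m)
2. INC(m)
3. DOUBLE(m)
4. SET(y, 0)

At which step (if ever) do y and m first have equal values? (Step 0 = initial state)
Never

y and m never become equal during execution.

Comparing values at each step:
Initial: y=0, m=8
After step 1: y=0, m=64
After step 2: y=0, m=65
After step 3: y=0, m=130
After step 4: y=0, m=130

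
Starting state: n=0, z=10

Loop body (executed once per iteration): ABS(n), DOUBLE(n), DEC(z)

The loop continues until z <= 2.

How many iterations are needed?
8

Tracing iterations:
Initial: n=0, z=10
After iteration 1: n=0, z=9
After iteration 2: n=0, z=8
After iteration 3: n=0, z=7
After iteration 4: n=0, z=6
After iteration 5: n=0, z=5
After iteration 6: n=0, z=4
After iteration 7: n=0, z=3
After iteration 8: n=0, z=2
z <= 2 now holds, so the loop exits after 8 iterations.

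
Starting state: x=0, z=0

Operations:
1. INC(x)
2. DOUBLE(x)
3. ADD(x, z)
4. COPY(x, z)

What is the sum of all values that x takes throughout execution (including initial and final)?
5

Values of x at each step:
Initial: x = 0
After step 1: x = 1
After step 2: x = 2
After step 3: x = 2
After step 4: x = 0
Sum = 0 + 1 + 2 + 2 + 0 = 5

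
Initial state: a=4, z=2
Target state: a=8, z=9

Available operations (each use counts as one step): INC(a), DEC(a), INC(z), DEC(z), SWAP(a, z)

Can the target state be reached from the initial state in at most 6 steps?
No

The target state cannot be reached within 6 steps.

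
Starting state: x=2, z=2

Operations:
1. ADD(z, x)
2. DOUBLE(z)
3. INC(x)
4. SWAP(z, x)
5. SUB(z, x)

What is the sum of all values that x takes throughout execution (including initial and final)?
25

Values of x at each step:
Initial: x = 2
After step 1: x = 2
After step 2: x = 2
After step 3: x = 3
After step 4: x = 8
After step 5: x = 8
Sum = 2 + 2 + 2 + 3 + 8 + 8 = 25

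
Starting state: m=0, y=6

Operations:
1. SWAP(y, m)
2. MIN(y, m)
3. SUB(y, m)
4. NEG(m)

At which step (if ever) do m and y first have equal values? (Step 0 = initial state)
Step 4

m and y first become equal after step 4.

Comparing values at each step:
Initial: m=0, y=6
After step 1: m=6, y=0
After step 2: m=6, y=0
After step 3: m=6, y=-6
After step 4: m=-6, y=-6 ← equal!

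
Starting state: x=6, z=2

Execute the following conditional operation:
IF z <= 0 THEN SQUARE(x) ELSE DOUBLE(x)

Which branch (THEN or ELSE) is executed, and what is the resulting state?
Branch: ELSE, Final state: x=12, z=2

Evaluating condition: z <= 0
z = 2
Condition is False, so ELSE branch executes
After DOUBLE(x): x=12, z=2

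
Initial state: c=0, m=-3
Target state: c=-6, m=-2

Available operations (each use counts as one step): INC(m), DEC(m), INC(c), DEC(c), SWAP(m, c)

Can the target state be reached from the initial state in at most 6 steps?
Yes

Path (6 steps): DEC(m) → DEC(m) → DEC(m) → DEC(c) → DEC(c) → SWAP(m, c)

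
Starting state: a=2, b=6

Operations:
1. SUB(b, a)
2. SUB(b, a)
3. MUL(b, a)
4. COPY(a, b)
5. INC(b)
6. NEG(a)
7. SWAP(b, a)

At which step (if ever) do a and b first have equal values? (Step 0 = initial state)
Step 2

a and b first become equal after step 2.

Comparing values at each step:
Initial: a=2, b=6
After step 1: a=2, b=4
After step 2: a=2, b=2 ← equal!
After step 3: a=2, b=4
After step 4: a=4, b=4 ← equal!
After step 5: a=4, b=5
After step 6: a=-4, b=5
After step 7: a=5, b=-4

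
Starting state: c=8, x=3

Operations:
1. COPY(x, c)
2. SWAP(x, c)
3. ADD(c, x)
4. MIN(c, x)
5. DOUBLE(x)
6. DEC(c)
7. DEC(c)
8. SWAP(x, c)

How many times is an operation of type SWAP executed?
2

Counting SWAP operations:
Step 2: SWAP(x, c) ← SWAP
Step 8: SWAP(x, c) ← SWAP
Total: 2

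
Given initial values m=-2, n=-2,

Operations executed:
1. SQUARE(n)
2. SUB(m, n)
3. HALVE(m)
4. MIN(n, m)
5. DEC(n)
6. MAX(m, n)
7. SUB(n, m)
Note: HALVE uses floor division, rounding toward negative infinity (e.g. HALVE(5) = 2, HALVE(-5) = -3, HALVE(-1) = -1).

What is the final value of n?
n = -1

Tracing execution:
Step 1: SQUARE(n) → n = 4
Step 2: SUB(m, n) → n = 4
Step 3: HALVE(m) → n = 4
Step 4: MIN(n, m) → n = -3
Step 5: DEC(n) → n = -4
Step 6: MAX(m, n) → n = -4
Step 7: SUB(n, m) → n = -1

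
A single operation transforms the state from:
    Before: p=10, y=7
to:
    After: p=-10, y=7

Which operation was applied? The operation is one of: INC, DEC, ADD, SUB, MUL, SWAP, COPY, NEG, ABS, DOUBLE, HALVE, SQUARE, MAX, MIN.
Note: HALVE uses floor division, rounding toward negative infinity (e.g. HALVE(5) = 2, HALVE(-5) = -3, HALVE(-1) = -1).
NEG(p)

Analyzing the change:
Before: p=10, y=7
After: p=-10, y=7
Variable p changed from 10 to -10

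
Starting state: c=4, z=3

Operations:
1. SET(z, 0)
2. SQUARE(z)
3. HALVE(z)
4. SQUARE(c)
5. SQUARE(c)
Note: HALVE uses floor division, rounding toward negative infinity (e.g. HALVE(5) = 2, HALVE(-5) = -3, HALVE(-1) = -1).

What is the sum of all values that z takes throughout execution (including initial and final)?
3

Values of z at each step:
Initial: z = 3
After step 1: z = 0
After step 2: z = 0
After step 3: z = 0
After step 4: z = 0
After step 5: z = 0
Sum = 3 + 0 + 0 + 0 + 0 + 0 = 3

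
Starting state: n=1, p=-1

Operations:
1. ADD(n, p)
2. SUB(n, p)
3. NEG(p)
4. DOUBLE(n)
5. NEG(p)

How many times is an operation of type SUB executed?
1

Counting SUB operations:
Step 2: SUB(n, p) ← SUB
Total: 1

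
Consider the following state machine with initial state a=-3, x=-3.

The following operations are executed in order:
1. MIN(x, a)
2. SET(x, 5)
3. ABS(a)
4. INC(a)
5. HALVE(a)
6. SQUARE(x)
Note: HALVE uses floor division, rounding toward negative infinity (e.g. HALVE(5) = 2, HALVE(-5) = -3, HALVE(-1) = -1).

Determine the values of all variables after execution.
{a: 2, x: 25}

Step-by-step execution:
Initial: a=-3, x=-3
After step 1 (MIN(x, a)): a=-3, x=-3
After step 2 (SET(x, 5)): a=-3, x=5
After step 3 (ABS(a)): a=3, x=5
After step 4 (INC(a)): a=4, x=5
After step 5 (HALVE(a)): a=2, x=5
After step 6 (SQUARE(x)): a=2, x=25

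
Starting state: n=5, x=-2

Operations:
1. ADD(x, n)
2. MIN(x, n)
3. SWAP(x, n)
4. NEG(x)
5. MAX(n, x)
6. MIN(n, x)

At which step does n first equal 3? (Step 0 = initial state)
Step 3

Tracing n:
Initial: n = 5
After step 1: n = 5
After step 2: n = 5
After step 3: n = 3 ← first occurrence
After step 4: n = 3
After step 5: n = 3
After step 6: n = -5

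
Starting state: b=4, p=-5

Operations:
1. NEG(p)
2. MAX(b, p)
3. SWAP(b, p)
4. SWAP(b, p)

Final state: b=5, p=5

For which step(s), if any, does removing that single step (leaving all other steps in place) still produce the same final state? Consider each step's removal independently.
Step(s) 3, 4

Testing removal of each single step:
Without step 1: final = b=4, p=-5 (different)
Without step 2: final = b=4, p=5 (different)
Without step 3: final = b=5, p=5 (same)
Without step 4: final = b=5, p=5 (same)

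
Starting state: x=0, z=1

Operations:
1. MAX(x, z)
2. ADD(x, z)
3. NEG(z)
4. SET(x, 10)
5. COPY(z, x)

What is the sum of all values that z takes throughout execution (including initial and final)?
11

Values of z at each step:
Initial: z = 1
After step 1: z = 1
After step 2: z = 1
After step 3: z = -1
After step 4: z = -1
After step 5: z = 10
Sum = 1 + 1 + 1 + -1 + -1 + 10 = 11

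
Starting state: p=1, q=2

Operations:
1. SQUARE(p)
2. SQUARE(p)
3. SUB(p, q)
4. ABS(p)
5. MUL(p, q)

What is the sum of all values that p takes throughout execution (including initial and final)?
5

Values of p at each step:
Initial: p = 1
After step 1: p = 1
After step 2: p = 1
After step 3: p = -1
After step 4: p = 1
After step 5: p = 2
Sum = 1 + 1 + 1 + -1 + 1 + 2 = 5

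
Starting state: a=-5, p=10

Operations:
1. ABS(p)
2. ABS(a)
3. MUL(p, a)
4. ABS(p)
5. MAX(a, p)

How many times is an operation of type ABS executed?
3

Counting ABS operations:
Step 1: ABS(p) ← ABS
Step 2: ABS(a) ← ABS
Step 4: ABS(p) ← ABS
Total: 3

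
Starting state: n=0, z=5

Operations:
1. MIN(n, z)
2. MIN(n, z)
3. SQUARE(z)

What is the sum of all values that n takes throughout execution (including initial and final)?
0

Values of n at each step:
Initial: n = 0
After step 1: n = 0
After step 2: n = 0
After step 3: n = 0
Sum = 0 + 0 + 0 + 0 = 0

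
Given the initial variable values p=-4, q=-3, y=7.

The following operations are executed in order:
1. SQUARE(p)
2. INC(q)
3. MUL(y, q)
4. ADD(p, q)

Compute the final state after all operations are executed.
{p: 14, q: -2, y: -14}

Step-by-step execution:
Initial: p=-4, q=-3, y=7
After step 1 (SQUARE(p)): p=16, q=-3, y=7
After step 2 (INC(q)): p=16, q=-2, y=7
After step 3 (MUL(y, q)): p=16, q=-2, y=-14
After step 4 (ADD(p, q)): p=14, q=-2, y=-14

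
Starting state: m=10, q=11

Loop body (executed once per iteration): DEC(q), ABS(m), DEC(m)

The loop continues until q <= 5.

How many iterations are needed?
6

Tracing iterations:
Initial: m=10, q=11
After iteration 1: m=9, q=10
After iteration 2: m=8, q=9
After iteration 3: m=7, q=8
After iteration 4: m=6, q=7
After iteration 5: m=5, q=6
After iteration 6: m=4, q=5
q <= 5 now holds, so the loop exits after 6 iterations.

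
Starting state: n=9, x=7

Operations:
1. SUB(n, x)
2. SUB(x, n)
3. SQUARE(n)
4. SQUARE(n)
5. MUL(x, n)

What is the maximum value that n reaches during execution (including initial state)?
16

Values of n at each step:
Initial: n = 9
After step 1: n = 2
After step 2: n = 2
After step 3: n = 4
After step 4: n = 16 ← maximum
After step 5: n = 16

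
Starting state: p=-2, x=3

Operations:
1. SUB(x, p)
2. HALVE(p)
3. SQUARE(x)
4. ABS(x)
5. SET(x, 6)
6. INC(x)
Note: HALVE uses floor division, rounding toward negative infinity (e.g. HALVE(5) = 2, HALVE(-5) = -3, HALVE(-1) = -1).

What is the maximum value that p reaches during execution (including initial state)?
-1

Values of p at each step:
Initial: p = -2
After step 1: p = -2
After step 2: p = -1 ← maximum
After step 3: p = -1
After step 4: p = -1
After step 5: p = -1
After step 6: p = -1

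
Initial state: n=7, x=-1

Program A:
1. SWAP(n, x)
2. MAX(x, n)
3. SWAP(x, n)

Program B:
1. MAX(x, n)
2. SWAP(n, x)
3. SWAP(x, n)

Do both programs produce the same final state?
No

Program A final state: n=7, x=-1
Program B final state: n=7, x=7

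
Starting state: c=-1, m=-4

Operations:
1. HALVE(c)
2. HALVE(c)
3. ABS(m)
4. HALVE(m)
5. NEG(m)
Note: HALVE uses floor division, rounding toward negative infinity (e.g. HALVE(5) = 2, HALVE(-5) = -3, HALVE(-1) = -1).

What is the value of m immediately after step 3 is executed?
m = 4

Tracing m through execution:
Initial: m = -4
After step 1 (HALVE(c)): m = -4
After step 2 (HALVE(c)): m = -4
After step 3 (ABS(m)): m = 4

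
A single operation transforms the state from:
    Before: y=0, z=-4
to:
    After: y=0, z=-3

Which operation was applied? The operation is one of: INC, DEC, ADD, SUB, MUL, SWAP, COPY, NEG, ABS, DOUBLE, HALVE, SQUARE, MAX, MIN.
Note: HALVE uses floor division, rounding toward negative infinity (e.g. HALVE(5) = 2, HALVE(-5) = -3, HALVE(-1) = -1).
INC(z)

Analyzing the change:
Before: y=0, z=-4
After: y=0, z=-3
Variable z changed from -4 to -3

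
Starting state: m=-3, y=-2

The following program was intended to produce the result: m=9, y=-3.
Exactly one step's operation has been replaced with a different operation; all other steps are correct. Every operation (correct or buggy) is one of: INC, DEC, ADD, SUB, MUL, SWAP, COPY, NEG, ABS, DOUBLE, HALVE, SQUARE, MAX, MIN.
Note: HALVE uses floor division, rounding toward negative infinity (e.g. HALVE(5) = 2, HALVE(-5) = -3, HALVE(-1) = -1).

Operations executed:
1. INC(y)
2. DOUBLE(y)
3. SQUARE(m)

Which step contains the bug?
Step 2

Trace with buggy code:
Initial: m=-3, y=-2
After step 1: m=-3, y=-1
After step 2: m=-3, y=-2
After step 3: m=9, y=-2
Actual final m=9, y=-2 ≠ expected m=9, y=-3.
Step 2 is the only position where a single-operation replacement can produce the expected result.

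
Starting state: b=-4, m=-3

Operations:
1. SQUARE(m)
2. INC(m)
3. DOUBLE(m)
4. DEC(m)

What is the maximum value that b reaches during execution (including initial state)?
-4

Values of b at each step:
Initial: b = -4 ← maximum
After step 1: b = -4
After step 2: b = -4
After step 3: b = -4
After step 4: b = -4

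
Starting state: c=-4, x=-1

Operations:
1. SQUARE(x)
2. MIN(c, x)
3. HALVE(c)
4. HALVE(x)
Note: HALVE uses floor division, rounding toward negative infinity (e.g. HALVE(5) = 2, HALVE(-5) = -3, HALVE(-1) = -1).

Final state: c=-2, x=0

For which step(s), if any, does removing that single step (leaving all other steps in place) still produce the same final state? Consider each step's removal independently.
Step(s) 2

Testing removal of each single step:
Without step 1: final = c=-2, x=-1 (different)
Without step 2: final = c=-2, x=0 (same)
Without step 3: final = c=-4, x=0 (different)
Without step 4: final = c=-2, x=1 (different)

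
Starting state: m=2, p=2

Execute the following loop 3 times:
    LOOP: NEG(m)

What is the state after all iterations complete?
m=-2, p=2

Iteration trace:
Start: m=2, p=2
After iteration 1: m=-2, p=2
After iteration 2: m=2, p=2
After iteration 3: m=-2, p=2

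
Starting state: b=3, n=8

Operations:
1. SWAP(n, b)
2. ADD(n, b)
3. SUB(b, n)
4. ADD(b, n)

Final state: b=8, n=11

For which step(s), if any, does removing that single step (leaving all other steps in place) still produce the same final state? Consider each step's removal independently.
None - removing any single step changes the final result

Testing removal of each single step:
Without step 1: final = b=3, n=11 (different)
Without step 2: final = b=8, n=3 (different)
Without step 3: final = b=19, n=11 (different)
Without step 4: final = b=-3, n=11 (different)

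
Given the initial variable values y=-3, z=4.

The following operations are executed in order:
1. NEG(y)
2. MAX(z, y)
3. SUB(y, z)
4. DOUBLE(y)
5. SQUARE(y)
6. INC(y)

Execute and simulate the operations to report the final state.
{y: 5, z: 4}

Step-by-step execution:
Initial: y=-3, z=4
After step 1 (NEG(y)): y=3, z=4
After step 2 (MAX(z, y)): y=3, z=4
After step 3 (SUB(y, z)): y=-1, z=4
After step 4 (DOUBLE(y)): y=-2, z=4
After step 5 (SQUARE(y)): y=4, z=4
After step 6 (INC(y)): y=5, z=4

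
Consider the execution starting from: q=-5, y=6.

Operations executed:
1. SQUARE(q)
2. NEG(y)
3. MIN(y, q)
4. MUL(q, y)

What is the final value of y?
y = -6

Tracing execution:
Step 1: SQUARE(q) → y = 6
Step 2: NEG(y) → y = -6
Step 3: MIN(y, q) → y = -6
Step 4: MUL(q, y) → y = -6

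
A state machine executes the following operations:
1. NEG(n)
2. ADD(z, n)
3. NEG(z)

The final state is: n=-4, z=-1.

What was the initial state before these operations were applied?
n=4, z=5

Working backwards:
Final state: n=-4, z=-1
Before step 3 (NEG(z)): n=-4, z=1
Before step 2 (ADD(z, n)): n=-4, z=5
Before step 1 (NEG(n)): n=4, z=5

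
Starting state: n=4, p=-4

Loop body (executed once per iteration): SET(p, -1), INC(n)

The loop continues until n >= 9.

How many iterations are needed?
5

Tracing iterations:
Initial: n=4, p=-4
After iteration 1: n=5, p=-1
After iteration 2: n=6, p=-1
After iteration 3: n=7, p=-1
After iteration 4: n=8, p=-1
After iteration 5: n=9, p=-1
n >= 9 now holds, so the loop exits after 5 iterations.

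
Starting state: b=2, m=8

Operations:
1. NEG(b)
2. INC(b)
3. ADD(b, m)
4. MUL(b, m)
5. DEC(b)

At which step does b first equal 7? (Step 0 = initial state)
Step 3

Tracing b:
Initial: b = 2
After step 1: b = -2
After step 2: b = -1
After step 3: b = 7 ← first occurrence
After step 4: b = 56
After step 5: b = 55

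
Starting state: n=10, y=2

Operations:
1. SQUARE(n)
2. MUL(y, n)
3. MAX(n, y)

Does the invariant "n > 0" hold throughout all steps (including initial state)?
Yes

The invariant holds at every step.

State at each step:
Initial: n=10, y=2
After step 1: n=100, y=2
After step 2: n=100, y=200
After step 3: n=200, y=200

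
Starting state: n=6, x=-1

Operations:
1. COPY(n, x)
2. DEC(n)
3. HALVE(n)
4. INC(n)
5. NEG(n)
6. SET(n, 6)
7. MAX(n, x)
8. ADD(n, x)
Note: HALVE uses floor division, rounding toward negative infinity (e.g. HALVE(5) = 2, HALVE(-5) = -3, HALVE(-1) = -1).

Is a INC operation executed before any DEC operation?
No

First INC: step 4
First DEC: step 2
Since 4 > 2, DEC comes first.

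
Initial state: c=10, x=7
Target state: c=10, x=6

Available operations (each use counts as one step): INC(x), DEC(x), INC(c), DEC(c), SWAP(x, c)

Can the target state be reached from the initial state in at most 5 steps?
Yes

Path (1 step): DEC(x)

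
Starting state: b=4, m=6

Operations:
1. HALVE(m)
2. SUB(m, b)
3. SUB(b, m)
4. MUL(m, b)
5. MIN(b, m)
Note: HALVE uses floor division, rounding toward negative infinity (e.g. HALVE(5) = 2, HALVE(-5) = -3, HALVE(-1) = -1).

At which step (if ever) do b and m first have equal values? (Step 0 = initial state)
Step 5

b and m first become equal after step 5.

Comparing values at each step:
Initial: b=4, m=6
After step 1: b=4, m=3
After step 2: b=4, m=-1
After step 3: b=5, m=-1
After step 4: b=5, m=-5
After step 5: b=-5, m=-5 ← equal!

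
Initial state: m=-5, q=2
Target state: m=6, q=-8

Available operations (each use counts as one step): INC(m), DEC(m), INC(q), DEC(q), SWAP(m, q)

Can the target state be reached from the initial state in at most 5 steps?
No

The target state cannot be reached within 5 steps.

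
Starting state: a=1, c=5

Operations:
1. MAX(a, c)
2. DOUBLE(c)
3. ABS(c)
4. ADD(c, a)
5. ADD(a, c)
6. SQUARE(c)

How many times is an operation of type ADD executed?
2

Counting ADD operations:
Step 4: ADD(c, a) ← ADD
Step 5: ADD(a, c) ← ADD
Total: 2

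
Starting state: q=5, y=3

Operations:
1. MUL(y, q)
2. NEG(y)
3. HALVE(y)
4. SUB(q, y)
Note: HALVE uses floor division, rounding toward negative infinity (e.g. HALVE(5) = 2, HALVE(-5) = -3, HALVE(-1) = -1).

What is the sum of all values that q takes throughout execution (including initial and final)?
33

Values of q at each step:
Initial: q = 5
After step 1: q = 5
After step 2: q = 5
After step 3: q = 5
After step 4: q = 13
Sum = 5 + 5 + 5 + 5 + 13 = 33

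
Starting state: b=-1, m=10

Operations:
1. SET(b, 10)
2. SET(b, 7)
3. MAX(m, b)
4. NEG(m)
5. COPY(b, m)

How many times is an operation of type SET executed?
2

Counting SET operations:
Step 1: SET(b, 10) ← SET
Step 2: SET(b, 7) ← SET
Total: 2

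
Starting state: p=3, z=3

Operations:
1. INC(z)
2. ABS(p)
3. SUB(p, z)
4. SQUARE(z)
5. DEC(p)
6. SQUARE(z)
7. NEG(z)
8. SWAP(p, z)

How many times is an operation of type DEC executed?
1

Counting DEC operations:
Step 5: DEC(p) ← DEC
Total: 1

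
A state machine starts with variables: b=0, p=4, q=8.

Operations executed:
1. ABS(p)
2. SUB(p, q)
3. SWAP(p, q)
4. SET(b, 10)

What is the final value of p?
p = 8

Tracing execution:
Step 1: ABS(p) → p = 4
Step 2: SUB(p, q) → p = -4
Step 3: SWAP(p, q) → p = 8
Step 4: SET(b, 10) → p = 8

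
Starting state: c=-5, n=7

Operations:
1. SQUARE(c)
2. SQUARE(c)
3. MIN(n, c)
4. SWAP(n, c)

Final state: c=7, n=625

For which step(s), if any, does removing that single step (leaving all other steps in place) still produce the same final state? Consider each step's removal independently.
Step(s) 3

Testing removal of each single step:
Without step 1: final = c=7, n=25 (different)
Without step 2: final = c=7, n=25 (different)
Without step 3: final = c=7, n=625 (same)
Without step 4: final = c=625, n=7 (different)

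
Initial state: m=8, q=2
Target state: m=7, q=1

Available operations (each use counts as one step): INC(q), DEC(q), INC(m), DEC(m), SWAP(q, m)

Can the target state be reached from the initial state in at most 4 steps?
Yes

Path (2 steps): DEC(q) → DEC(m)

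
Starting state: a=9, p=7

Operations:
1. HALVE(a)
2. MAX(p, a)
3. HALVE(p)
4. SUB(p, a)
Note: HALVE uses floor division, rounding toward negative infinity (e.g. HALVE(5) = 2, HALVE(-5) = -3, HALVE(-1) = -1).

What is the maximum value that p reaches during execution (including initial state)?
7

Values of p at each step:
Initial: p = 7 ← maximum
After step 1: p = 7
After step 2: p = 7
After step 3: p = 3
After step 4: p = -1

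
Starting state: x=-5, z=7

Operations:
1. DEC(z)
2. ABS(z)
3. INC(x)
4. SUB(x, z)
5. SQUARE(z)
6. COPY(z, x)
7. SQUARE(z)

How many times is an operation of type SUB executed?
1

Counting SUB operations:
Step 4: SUB(x, z) ← SUB
Total: 1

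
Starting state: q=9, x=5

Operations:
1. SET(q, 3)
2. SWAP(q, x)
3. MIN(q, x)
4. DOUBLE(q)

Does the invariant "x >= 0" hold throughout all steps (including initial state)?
Yes

The invariant holds at every step.

State at each step:
Initial: q=9, x=5
After step 1: q=3, x=5
After step 2: q=5, x=3
After step 3: q=3, x=3
After step 4: q=6, x=3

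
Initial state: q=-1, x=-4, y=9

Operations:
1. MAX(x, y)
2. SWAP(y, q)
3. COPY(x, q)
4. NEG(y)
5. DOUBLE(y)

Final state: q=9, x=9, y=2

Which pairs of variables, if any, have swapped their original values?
None

Comparing initial and final values:
q: -1 → 9
y: 9 → 2
x: -4 → 9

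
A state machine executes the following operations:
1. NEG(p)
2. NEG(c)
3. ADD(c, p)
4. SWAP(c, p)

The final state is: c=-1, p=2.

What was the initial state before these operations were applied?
c=-3, p=1

Working backwards:
Final state: c=-1, p=2
Before step 4 (SWAP(c, p)): c=2, p=-1
Before step 3 (ADD(c, p)): c=3, p=-1
Before step 2 (NEG(c)): c=-3, p=-1
Before step 1 (NEG(p)): c=-3, p=1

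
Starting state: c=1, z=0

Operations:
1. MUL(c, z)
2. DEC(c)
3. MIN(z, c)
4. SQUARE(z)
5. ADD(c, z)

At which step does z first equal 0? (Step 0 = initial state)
Step 0

Tracing z:
Initial: z = 0 ← first occurrence
After step 1: z = 0
After step 2: z = 0
After step 3: z = -1
After step 4: z = 1
After step 5: z = 1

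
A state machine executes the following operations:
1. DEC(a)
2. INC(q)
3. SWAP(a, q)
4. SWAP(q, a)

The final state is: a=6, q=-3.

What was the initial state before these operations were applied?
a=7, q=-4

Working backwards:
Final state: a=6, q=-3
Before step 4 (SWAP(q, a)): a=-3, q=6
Before step 3 (SWAP(a, q)): a=6, q=-3
Before step 2 (INC(q)): a=6, q=-4
Before step 1 (DEC(a)): a=7, q=-4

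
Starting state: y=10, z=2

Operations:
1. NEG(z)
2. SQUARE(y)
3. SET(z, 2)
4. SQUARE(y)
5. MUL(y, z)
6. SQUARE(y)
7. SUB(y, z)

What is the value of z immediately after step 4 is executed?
z = 2

Tracing z through execution:
Initial: z = 2
After step 1 (NEG(z)): z = -2
After step 2 (SQUARE(y)): z = -2
After step 3 (SET(z, 2)): z = 2
After step 4 (SQUARE(y)): z = 2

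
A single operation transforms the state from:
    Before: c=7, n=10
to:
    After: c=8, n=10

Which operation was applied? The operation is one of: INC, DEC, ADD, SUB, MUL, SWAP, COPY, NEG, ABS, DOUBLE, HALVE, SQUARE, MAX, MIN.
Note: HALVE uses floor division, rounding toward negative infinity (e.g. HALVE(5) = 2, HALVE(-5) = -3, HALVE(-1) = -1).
INC(c)

Analyzing the change:
Before: c=7, n=10
After: c=8, n=10
Variable c changed from 7 to 8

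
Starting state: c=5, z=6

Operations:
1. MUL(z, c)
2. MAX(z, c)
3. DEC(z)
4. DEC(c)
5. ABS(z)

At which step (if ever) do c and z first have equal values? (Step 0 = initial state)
Never

c and z never become equal during execution.

Comparing values at each step:
Initial: c=5, z=6
After step 1: c=5, z=30
After step 2: c=5, z=30
After step 3: c=5, z=29
After step 4: c=4, z=29
After step 5: c=4, z=29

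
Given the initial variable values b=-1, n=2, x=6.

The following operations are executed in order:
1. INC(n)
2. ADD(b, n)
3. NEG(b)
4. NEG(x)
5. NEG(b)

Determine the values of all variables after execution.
{b: 2, n: 3, x: -6}

Step-by-step execution:
Initial: b=-1, n=2, x=6
After step 1 (INC(n)): b=-1, n=3, x=6
After step 2 (ADD(b, n)): b=2, n=3, x=6
After step 3 (NEG(b)): b=-2, n=3, x=6
After step 4 (NEG(x)): b=-2, n=3, x=-6
After step 5 (NEG(b)): b=2, n=3, x=-6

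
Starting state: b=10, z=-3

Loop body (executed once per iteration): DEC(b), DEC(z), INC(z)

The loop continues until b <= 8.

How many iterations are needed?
2

Tracing iterations:
Initial: b=10, z=-3
After iteration 1: b=9, z=-3
After iteration 2: b=8, z=-3
b <= 8 now holds, so the loop exits after 2 iterations.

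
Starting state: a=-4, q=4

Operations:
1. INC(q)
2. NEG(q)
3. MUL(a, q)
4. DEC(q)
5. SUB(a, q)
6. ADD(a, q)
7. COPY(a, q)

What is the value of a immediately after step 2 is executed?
a = -4

Tracing a through execution:
Initial: a = -4
After step 1 (INC(q)): a = -4
After step 2 (NEG(q)): a = -4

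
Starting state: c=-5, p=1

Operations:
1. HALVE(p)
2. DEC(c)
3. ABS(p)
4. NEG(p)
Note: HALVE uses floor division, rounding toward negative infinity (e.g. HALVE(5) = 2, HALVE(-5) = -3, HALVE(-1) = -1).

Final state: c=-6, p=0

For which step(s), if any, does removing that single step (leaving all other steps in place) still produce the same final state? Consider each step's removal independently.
Step(s) 3, 4

Testing removal of each single step:
Without step 1: final = c=-6, p=-1 (different)
Without step 2: final = c=-5, p=0 (different)
Without step 3: final = c=-6, p=0 (same)
Without step 4: final = c=-6, p=0 (same)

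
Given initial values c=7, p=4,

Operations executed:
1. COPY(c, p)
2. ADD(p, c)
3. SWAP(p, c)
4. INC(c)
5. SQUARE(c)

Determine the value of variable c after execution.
c = 81

Tracing execution:
Step 1: COPY(c, p) → c = 4
Step 2: ADD(p, c) → c = 4
Step 3: SWAP(p, c) → c = 8
Step 4: INC(c) → c = 9
Step 5: SQUARE(c) → c = 81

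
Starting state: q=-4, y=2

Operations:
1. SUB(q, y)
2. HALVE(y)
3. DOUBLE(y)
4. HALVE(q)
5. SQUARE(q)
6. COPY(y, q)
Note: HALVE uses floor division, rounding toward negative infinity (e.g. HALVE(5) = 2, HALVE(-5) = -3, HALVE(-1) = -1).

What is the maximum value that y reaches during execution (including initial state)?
9

Values of y at each step:
Initial: y = 2
After step 1: y = 2
After step 2: y = 1
After step 3: y = 2
After step 4: y = 2
After step 5: y = 2
After step 6: y = 9 ← maximum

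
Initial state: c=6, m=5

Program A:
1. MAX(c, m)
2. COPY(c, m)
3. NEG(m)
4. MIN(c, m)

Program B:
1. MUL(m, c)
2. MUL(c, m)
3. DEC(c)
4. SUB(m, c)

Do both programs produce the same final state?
No

Program A final state: c=-5, m=-5
Program B final state: c=179, m=-149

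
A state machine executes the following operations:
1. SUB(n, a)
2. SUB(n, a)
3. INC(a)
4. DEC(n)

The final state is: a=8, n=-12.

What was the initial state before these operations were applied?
a=7, n=3

Working backwards:
Final state: a=8, n=-12
Before step 4 (DEC(n)): a=8, n=-11
Before step 3 (INC(a)): a=7, n=-11
Before step 2 (SUB(n, a)): a=7, n=-4
Before step 1 (SUB(n, a)): a=7, n=3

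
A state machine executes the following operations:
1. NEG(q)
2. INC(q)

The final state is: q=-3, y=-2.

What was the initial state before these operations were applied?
q=4, y=-2

Working backwards:
Final state: q=-3, y=-2
Before step 2 (INC(q)): q=-4, y=-2
Before step 1 (NEG(q)): q=4, y=-2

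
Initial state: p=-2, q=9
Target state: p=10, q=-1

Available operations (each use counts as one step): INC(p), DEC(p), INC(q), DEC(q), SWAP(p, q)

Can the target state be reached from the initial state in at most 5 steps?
Yes

Path (3 steps): INC(p) → INC(q) → SWAP(p, q)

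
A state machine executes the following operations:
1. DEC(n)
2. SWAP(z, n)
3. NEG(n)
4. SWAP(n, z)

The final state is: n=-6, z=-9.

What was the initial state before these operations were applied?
n=-5, z=9

Working backwards:
Final state: n=-6, z=-9
Before step 4 (SWAP(n, z)): n=-9, z=-6
Before step 3 (NEG(n)): n=9, z=-6
Before step 2 (SWAP(z, n)): n=-6, z=9
Before step 1 (DEC(n)): n=-5, z=9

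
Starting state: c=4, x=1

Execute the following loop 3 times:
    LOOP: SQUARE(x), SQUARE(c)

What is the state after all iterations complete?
c=65536, x=1

Iteration trace:
Start: c=4, x=1
After iteration 1: c=16, x=1
After iteration 2: c=256, x=1
After iteration 3: c=65536, x=1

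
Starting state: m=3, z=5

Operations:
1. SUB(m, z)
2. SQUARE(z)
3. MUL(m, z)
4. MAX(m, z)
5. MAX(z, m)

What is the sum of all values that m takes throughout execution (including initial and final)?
-1

Values of m at each step:
Initial: m = 3
After step 1: m = -2
After step 2: m = -2
After step 3: m = -50
After step 4: m = 25
After step 5: m = 25
Sum = 3 + -2 + -2 + -50 + 25 + 25 = -1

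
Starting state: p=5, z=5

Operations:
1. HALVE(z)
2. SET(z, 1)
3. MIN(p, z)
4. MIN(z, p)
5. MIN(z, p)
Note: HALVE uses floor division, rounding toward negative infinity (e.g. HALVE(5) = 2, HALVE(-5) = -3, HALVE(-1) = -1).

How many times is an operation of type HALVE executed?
1

Counting HALVE operations:
Step 1: HALVE(z) ← HALVE
Total: 1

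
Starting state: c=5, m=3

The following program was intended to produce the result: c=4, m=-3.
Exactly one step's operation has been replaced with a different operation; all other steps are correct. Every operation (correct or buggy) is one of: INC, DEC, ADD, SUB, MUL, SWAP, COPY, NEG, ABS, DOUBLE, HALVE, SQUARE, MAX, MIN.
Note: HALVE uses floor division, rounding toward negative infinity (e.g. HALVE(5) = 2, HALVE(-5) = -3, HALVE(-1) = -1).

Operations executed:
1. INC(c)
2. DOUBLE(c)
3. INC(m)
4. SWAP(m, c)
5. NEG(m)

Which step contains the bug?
Step 2

Trace with buggy code:
Initial: c=5, m=3
After step 1: c=6, m=3
After step 2: c=12, m=3
After step 3: c=12, m=4
After step 4: c=4, m=12
After step 5: c=4, m=-12
Actual final c=4, m=-12 ≠ expected c=4, m=-3.
Step 2 is the only position where a single-operation replacement can produce the expected result.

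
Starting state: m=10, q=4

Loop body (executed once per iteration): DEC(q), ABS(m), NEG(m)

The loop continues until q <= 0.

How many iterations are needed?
4

Tracing iterations:
Initial: m=10, q=4
After iteration 1: m=-10, q=3
After iteration 2: m=-10, q=2
After iteration 3: m=-10, q=1
After iteration 4: m=-10, q=0
q <= 0 now holds, so the loop exits after 4 iterations.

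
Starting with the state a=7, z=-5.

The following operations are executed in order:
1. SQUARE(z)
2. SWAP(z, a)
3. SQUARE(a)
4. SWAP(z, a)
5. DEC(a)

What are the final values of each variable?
{a: 6, z: 625}

Step-by-step execution:
Initial: a=7, z=-5
After step 1 (SQUARE(z)): a=7, z=25
After step 2 (SWAP(z, a)): a=25, z=7
After step 3 (SQUARE(a)): a=625, z=7
After step 4 (SWAP(z, a)): a=7, z=625
After step 5 (DEC(a)): a=6, z=625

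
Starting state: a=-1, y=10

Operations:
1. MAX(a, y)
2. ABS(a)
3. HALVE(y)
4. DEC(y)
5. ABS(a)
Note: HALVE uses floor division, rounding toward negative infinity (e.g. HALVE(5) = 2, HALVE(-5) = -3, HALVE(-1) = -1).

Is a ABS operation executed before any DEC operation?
Yes

First ABS: step 2
First DEC: step 4
Since 2 < 4, ABS comes first.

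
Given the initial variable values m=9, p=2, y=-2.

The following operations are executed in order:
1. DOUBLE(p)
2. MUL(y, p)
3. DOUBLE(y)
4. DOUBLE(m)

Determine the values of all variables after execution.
{m: 18, p: 4, y: -16}

Step-by-step execution:
Initial: m=9, p=2, y=-2
After step 1 (DOUBLE(p)): m=9, p=4, y=-2
After step 2 (MUL(y, p)): m=9, p=4, y=-8
After step 3 (DOUBLE(y)): m=9, p=4, y=-16
After step 4 (DOUBLE(m)): m=18, p=4, y=-16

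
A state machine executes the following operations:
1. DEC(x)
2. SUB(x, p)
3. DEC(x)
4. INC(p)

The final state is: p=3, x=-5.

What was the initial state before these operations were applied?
p=2, x=-1

Working backwards:
Final state: p=3, x=-5
Before step 4 (INC(p)): p=2, x=-5
Before step 3 (DEC(x)): p=2, x=-4
Before step 2 (SUB(x, p)): p=2, x=-2
Before step 1 (DEC(x)): p=2, x=-1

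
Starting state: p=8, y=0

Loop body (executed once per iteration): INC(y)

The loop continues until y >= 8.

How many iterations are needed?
8

Tracing iterations:
Initial: p=8, y=0
After iteration 1: p=8, y=1
After iteration 2: p=8, y=2
After iteration 3: p=8, y=3
After iteration 4: p=8, y=4
After iteration 5: p=8, y=5
After iteration 6: p=8, y=6
After iteration 7: p=8, y=7
After iteration 8: p=8, y=8
y >= 8 now holds, so the loop exits after 8 iterations.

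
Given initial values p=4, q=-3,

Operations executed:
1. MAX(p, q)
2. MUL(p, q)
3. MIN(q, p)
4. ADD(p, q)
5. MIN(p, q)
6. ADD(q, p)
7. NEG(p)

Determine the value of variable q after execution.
q = -36

Tracing execution:
Step 1: MAX(p, q) → q = -3
Step 2: MUL(p, q) → q = -3
Step 3: MIN(q, p) → q = -12
Step 4: ADD(p, q) → q = -12
Step 5: MIN(p, q) → q = -12
Step 6: ADD(q, p) → q = -36
Step 7: NEG(p) → q = -36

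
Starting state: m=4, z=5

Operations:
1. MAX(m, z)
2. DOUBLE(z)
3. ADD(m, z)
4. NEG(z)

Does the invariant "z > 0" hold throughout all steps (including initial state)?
No, violated after step 4

The invariant is violated after step 4.

State at each step:
Initial: m=4, z=5
After step 1: m=5, z=5
After step 2: m=5, z=10
After step 3: m=15, z=10
After step 4: m=15, z=-10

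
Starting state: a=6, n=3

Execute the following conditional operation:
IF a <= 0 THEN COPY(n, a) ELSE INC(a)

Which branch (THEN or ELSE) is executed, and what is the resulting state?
Branch: ELSE, Final state: a=7, n=3

Evaluating condition: a <= 0
a = 6
Condition is False, so ELSE branch executes
After INC(a): a=7, n=3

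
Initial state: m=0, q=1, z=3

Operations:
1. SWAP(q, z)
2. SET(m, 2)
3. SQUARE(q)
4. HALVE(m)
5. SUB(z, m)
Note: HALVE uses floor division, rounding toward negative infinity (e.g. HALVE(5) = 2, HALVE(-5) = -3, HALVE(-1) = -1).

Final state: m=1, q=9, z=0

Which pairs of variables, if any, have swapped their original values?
None

Comparing initial and final values:
m: 0 → 1
q: 1 → 9
z: 3 → 0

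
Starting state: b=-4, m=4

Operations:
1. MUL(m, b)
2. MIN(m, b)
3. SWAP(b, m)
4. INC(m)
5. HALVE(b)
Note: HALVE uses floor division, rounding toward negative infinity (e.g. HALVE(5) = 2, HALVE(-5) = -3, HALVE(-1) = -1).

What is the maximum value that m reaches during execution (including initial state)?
4

Values of m at each step:
Initial: m = 4 ← maximum
After step 1: m = -16
After step 2: m = -16
After step 3: m = -4
After step 4: m = -3
After step 5: m = -3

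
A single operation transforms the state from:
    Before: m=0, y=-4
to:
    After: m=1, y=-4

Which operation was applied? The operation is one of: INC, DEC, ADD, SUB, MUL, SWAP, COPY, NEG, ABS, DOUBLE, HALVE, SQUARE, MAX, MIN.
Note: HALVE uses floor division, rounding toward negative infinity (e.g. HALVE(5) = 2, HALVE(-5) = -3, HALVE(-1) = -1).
INC(m)

Analyzing the change:
Before: m=0, y=-4
After: m=1, y=-4
Variable m changed from 0 to 1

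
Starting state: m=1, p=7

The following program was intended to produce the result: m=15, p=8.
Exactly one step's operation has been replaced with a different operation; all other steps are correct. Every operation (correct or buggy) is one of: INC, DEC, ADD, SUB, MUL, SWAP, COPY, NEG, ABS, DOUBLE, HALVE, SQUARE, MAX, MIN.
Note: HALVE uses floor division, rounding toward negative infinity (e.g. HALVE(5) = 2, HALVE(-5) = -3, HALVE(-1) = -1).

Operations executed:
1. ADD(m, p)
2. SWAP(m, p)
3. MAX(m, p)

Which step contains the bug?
Step 3

Trace with buggy code:
Initial: m=1, p=7
After step 1: m=8, p=7
After step 2: m=7, p=8
After step 3: m=8, p=8
Actual final m=8, p=8 ≠ expected m=15, p=8.
Step 3 is the only position where a single-operation replacement can produce the expected result.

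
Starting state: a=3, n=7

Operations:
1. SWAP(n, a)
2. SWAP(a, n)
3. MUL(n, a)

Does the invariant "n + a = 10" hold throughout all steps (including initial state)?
No, violated after step 3

The invariant is violated after step 3.

State at each step:
Initial: a=3, n=7
After step 1: a=7, n=3
After step 2: a=3, n=7
After step 3: a=3, n=21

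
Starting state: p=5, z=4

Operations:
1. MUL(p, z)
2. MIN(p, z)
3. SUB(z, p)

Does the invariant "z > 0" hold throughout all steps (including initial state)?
No, violated after step 3

The invariant is violated after step 3.

State at each step:
Initial: p=5, z=4
After step 1: p=20, z=4
After step 2: p=4, z=4
After step 3: p=4, z=0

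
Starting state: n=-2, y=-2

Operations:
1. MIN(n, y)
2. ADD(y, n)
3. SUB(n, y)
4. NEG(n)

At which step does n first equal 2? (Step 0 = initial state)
Step 3

Tracing n:
Initial: n = -2
After step 1: n = -2
After step 2: n = -2
After step 3: n = 2 ← first occurrence
After step 4: n = -2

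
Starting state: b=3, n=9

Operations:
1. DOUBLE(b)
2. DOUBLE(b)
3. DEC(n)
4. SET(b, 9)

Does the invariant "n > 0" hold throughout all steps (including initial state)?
Yes

The invariant holds at every step.

State at each step:
Initial: b=3, n=9
After step 1: b=6, n=9
After step 2: b=12, n=9
After step 3: b=12, n=8
After step 4: b=9, n=8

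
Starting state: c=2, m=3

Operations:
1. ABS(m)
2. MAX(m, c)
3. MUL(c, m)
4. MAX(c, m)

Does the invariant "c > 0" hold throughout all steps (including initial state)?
Yes

The invariant holds at every step.

State at each step:
Initial: c=2, m=3
After step 1: c=2, m=3
After step 2: c=2, m=3
After step 3: c=6, m=3
After step 4: c=6, m=3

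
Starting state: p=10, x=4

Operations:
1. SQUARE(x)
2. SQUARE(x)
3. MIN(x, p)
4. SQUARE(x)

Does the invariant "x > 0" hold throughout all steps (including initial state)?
Yes

The invariant holds at every step.

State at each step:
Initial: p=10, x=4
After step 1: p=10, x=16
After step 2: p=10, x=256
After step 3: p=10, x=10
After step 4: p=10, x=100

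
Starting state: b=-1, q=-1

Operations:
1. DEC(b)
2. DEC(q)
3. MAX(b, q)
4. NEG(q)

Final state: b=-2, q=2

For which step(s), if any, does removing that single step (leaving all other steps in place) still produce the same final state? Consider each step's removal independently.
Step(s) 3

Testing removal of each single step:
Without step 1: final = b=-1, q=2 (different)
Without step 2: final = b=-1, q=1 (different)
Without step 3: final = b=-2, q=2 (same)
Without step 4: final = b=-2, q=-2 (different)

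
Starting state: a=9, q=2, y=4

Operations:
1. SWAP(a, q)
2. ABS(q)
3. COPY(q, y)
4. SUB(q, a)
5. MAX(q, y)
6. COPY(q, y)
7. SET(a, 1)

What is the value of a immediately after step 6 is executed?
a = 2

Tracing a through execution:
Initial: a = 9
After step 1 (SWAP(a, q)): a = 2
After step 2 (ABS(q)): a = 2
After step 3 (COPY(q, y)): a = 2
After step 4 (SUB(q, a)): a = 2
After step 5 (MAX(q, y)): a = 2
After step 6 (COPY(q, y)): a = 2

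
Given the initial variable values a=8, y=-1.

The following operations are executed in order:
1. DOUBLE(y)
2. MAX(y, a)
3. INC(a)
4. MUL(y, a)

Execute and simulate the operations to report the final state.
{a: 9, y: 72}

Step-by-step execution:
Initial: a=8, y=-1
After step 1 (DOUBLE(y)): a=8, y=-2
After step 2 (MAX(y, a)): a=8, y=8
After step 3 (INC(a)): a=9, y=8
After step 4 (MUL(y, a)): a=9, y=72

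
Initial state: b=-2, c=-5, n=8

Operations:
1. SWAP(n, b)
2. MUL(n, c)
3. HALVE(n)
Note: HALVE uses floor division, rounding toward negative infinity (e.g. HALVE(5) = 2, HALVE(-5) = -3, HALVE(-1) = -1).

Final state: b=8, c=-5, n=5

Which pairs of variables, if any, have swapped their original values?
None

Comparing initial and final values:
n: 8 → 5
c: -5 → -5
b: -2 → 8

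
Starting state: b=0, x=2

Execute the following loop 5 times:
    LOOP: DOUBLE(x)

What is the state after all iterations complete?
b=0, x=64

Iteration trace:
Start: b=0, x=2
After iteration 1: b=0, x=4
After iteration 2: b=0, x=8
After iteration 3: b=0, x=16
After iteration 4: b=0, x=32
After iteration 5: b=0, x=64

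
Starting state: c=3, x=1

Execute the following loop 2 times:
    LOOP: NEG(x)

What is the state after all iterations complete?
c=3, x=1

Iteration trace:
Start: c=3, x=1
After iteration 1: c=3, x=-1
After iteration 2: c=3, x=1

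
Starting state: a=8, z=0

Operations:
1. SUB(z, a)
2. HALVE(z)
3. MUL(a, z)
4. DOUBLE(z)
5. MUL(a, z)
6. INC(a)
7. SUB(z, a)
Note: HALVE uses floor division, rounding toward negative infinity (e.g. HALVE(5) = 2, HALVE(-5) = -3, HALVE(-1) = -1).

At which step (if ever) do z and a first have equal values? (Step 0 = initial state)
Never

z and a never become equal during execution.

Comparing values at each step:
Initial: z=0, a=8
After step 1: z=-8, a=8
After step 2: z=-4, a=8
After step 3: z=-4, a=-32
After step 4: z=-8, a=-32
After step 5: z=-8, a=256
After step 6: z=-8, a=257
After step 7: z=-265, a=257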